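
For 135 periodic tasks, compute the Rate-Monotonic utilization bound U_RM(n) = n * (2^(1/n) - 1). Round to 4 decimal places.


Compute 2^(1/135) = 1.0051476273
Subtract 1: 1.0051476273 - 1 = 0.0051476273
Multiply by n: 135 * 0.0051476273 = 0.6949296855
Round to 4 dp: 0.6949

0.6949


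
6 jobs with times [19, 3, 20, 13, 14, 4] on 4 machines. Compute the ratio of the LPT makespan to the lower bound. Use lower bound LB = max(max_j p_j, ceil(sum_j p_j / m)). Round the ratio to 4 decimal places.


LPT order: [20, 19, 14, 13, 4, 3]
Machine loads after assignment: [20, 19, 17, 17]
LPT makespan = 20
Lower bound = max(max_job, ceil(total/4)) = max(20, 19) = 20
Ratio = 20 / 20 = 1.0

1.0


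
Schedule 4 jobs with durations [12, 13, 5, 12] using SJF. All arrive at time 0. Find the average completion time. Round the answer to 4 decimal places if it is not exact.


SJF order (ascending): [5, 12, 12, 13]
Completion times:
  Job 1: burst=5, C=5
  Job 2: burst=12, C=17
  Job 3: burst=12, C=29
  Job 4: burst=13, C=42
Average completion = 93/4 = 23.25

23.25


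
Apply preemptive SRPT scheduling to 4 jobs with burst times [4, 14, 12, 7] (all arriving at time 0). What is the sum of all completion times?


Since all jobs arrive at t=0, SRPT equals SPT ordering.
SPT order: [4, 7, 12, 14]
Completion times:
  Job 1: p=4, C=4
  Job 2: p=7, C=11
  Job 3: p=12, C=23
  Job 4: p=14, C=37
Total completion time = 4 + 11 + 23 + 37 = 75

75


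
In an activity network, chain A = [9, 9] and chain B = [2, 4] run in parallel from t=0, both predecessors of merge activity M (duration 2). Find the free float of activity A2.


ES(A2) = sum of predecessors on chain A = 9
EF(A2) = ES + duration = 9 + 9 = 18
Successor of A2 is M. ES(M) = max(sum(A), sum(B)) = max(18, 6) = 18
Free float = ES(successor) - EF(current) = 18 - 18 = 0

0


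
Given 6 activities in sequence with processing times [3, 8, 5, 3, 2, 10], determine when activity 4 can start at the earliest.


Activity 4 starts after activities 1 through 3 complete.
Predecessor durations: [3, 8, 5]
ES = 3 + 8 + 5 = 16

16


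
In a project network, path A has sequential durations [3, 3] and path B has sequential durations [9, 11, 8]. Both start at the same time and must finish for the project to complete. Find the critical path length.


Path A total = 3 + 3 = 6
Path B total = 9 + 11 + 8 = 28
Critical path = longest path = max(6, 28) = 28

28


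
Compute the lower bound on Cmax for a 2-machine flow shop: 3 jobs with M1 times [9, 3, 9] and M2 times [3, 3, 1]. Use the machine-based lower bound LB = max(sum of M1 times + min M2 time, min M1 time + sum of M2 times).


LB1 = sum(M1 times) + min(M2 times) = 21 + 1 = 22
LB2 = min(M1 times) + sum(M2 times) = 3 + 7 = 10
Lower bound = max(LB1, LB2) = max(22, 10) = 22

22


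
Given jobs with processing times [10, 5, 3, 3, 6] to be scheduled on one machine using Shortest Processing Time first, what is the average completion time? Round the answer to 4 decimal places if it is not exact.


Sort jobs by processing time (SPT order): [3, 3, 5, 6, 10]
Compute completion times sequentially:
  Job 1: processing = 3, completes at 3
  Job 2: processing = 3, completes at 6
  Job 3: processing = 5, completes at 11
  Job 4: processing = 6, completes at 17
  Job 5: processing = 10, completes at 27
Sum of completion times = 64
Average completion time = 64/5 = 12.8

12.8


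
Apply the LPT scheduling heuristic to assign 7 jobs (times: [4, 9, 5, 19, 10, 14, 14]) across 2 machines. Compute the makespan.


Sort jobs in decreasing order (LPT): [19, 14, 14, 10, 9, 5, 4]
Assign each job to the least loaded machine:
  Machine 1: jobs [19, 10, 5, 4], load = 38
  Machine 2: jobs [14, 14, 9], load = 37
Makespan = max load = 38

38


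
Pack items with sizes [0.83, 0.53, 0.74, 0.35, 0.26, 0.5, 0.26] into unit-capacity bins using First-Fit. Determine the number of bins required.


Place items sequentially using First-Fit:
  Item 0.83 -> new Bin 1
  Item 0.53 -> new Bin 2
  Item 0.74 -> new Bin 3
  Item 0.35 -> Bin 2 (now 0.88)
  Item 0.26 -> Bin 3 (now 1.0)
  Item 0.5 -> new Bin 4
  Item 0.26 -> Bin 4 (now 0.76)
Total bins used = 4

4


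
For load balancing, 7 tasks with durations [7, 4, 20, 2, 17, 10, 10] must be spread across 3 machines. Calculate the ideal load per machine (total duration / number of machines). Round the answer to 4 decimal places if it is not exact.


Total processing time = 7 + 4 + 20 + 2 + 17 + 10 + 10 = 70
Number of machines = 3
Ideal balanced load = 70 / 3 = 23.3333

23.3333


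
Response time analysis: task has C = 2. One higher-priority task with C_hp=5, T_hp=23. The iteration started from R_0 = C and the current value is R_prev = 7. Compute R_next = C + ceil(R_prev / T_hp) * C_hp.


R_next = C + ceil(R_prev / T_hp) * C_hp
ceil(7 / 23) = ceil(0.3043) = 1
Interference = 1 * 5 = 5
R_next = 2 + 5 = 7
R_next = R_prev, so the iteration has converged (response time = 7).

7


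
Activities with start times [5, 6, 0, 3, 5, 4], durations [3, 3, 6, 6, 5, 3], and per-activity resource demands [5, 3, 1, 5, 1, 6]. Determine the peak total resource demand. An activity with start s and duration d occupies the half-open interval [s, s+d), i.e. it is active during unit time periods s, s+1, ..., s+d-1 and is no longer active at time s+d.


Each activity i is active on [start_i, start_i + duration_i).
Compute total resource usage per time slot:
  t=0: active resources = [1], total = 1
  t=1: active resources = [1], total = 1
  t=2: active resources = [1], total = 1
  t=3: active resources = [1, 5], total = 6
  t=4: active resources = [1, 5, 6], total = 12
  t=5: active resources = [5, 1, 5, 1, 6], total = 18
  t=6: active resources = [5, 3, 5, 1, 6], total = 20
  t=7: active resources = [5, 3, 5, 1], total = 14
  t=8: active resources = [3, 5, 1], total = 9
  t=9: active resources = [1], total = 1
Peak resource demand = 20

20


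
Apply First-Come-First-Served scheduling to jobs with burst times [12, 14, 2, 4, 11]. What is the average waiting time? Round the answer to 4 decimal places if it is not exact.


FCFS order (as given): [12, 14, 2, 4, 11]
Waiting times:
  Job 1: wait = 0
  Job 2: wait = 12
  Job 3: wait = 26
  Job 4: wait = 28
  Job 5: wait = 32
Sum of waiting times = 98
Average waiting time = 98/5 = 19.6

19.6


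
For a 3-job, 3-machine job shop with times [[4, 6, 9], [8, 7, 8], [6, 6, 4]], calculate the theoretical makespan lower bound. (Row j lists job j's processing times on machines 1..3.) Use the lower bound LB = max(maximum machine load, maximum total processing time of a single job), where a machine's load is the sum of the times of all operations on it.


Machine loads:
  Machine 1: 4 + 8 + 6 = 18
  Machine 2: 6 + 7 + 6 = 19
  Machine 3: 9 + 8 + 4 = 21
Max machine load = 21
Job totals:
  Job 1: 19
  Job 2: 23
  Job 3: 16
Max job total = 23
Lower bound = max(21, 23) = 23

23


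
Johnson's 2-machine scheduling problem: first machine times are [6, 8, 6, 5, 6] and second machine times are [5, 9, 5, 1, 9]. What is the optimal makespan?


Apply Johnson's rule:
  Group 1 (a <= b): [(5, 6, 9), (2, 8, 9)]
  Group 2 (a > b): [(1, 6, 5), (3, 6, 5), (4, 5, 1)]
Optimal job order: [5, 2, 1, 3, 4]
Schedule:
  Job 5: M1 done at 6, M2 done at 15
  Job 2: M1 done at 14, M2 done at 24
  Job 1: M1 done at 20, M2 done at 29
  Job 3: M1 done at 26, M2 done at 34
  Job 4: M1 done at 31, M2 done at 35
Makespan = 35

35


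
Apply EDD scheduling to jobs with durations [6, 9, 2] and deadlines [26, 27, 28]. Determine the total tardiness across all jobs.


Sort by due date (EDD order): [(6, 26), (9, 27), (2, 28)]
Compute completion times and tardiness:
  Job 1: p=6, d=26, C=6, tardiness=max(0,6-26)=0
  Job 2: p=9, d=27, C=15, tardiness=max(0,15-27)=0
  Job 3: p=2, d=28, C=17, tardiness=max(0,17-28)=0
Total tardiness = 0

0


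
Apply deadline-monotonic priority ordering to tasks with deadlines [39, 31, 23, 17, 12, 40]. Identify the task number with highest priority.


Sort tasks by relative deadline (ascending):
  Task 5: deadline = 12
  Task 4: deadline = 17
  Task 3: deadline = 23
  Task 2: deadline = 31
  Task 1: deadline = 39
  Task 6: deadline = 40
Priority order (highest first): [5, 4, 3, 2, 1, 6]
Highest priority task = 5

5


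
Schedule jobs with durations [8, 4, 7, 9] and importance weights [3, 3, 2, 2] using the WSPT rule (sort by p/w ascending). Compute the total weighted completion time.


Compute p/w ratios and sort ascending (WSPT): [(4, 3), (8, 3), (7, 2), (9, 2)]
Compute weighted completion times:
  Job (p=4,w=3): C=4, w*C=3*4=12
  Job (p=8,w=3): C=12, w*C=3*12=36
  Job (p=7,w=2): C=19, w*C=2*19=38
  Job (p=9,w=2): C=28, w*C=2*28=56
Total weighted completion time = 142

142


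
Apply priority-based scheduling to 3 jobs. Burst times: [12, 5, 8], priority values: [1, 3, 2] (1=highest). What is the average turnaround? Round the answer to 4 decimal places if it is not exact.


Sort by priority (ascending = highest first):
Order: [(1, 12), (2, 8), (3, 5)]
Completion times:
  Priority 1, burst=12, C=12
  Priority 2, burst=8, C=20
  Priority 3, burst=5, C=25
Average turnaround = 57/3 = 19.0

19.0


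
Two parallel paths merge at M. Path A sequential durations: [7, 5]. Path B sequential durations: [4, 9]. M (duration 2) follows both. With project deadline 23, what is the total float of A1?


Forward pass: ES(A1) = sum of predecessors on chain A = 0
EF = ES + duration = 0 + 7 = 7
Backward pass: LF(M) = deadline = 23; LS(M) = 23 - 2 = 21
LF(A1) = LS(M) - sum(successors on chain A) = 21 - 5 = 16
LS = LF - duration = 16 - 7 = 9
Total float = LS - ES = 9 - 0 = 9

9


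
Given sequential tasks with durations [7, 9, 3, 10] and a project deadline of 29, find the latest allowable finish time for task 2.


LF(activity 2) = deadline - sum of successor durations
Successors: activities 3 through 4 with durations [3, 10]
Sum of successor durations = 13
LF = 29 - 13 = 16

16


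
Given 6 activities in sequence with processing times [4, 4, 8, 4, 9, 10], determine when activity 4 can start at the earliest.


Activity 4 starts after activities 1 through 3 complete.
Predecessor durations: [4, 4, 8]
ES = 4 + 4 + 8 = 16

16


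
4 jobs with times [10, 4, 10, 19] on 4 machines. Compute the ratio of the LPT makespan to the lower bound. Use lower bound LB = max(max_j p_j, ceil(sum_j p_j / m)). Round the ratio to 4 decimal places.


LPT order: [19, 10, 10, 4]
Machine loads after assignment: [19, 10, 10, 4]
LPT makespan = 19
Lower bound = max(max_job, ceil(total/4)) = max(19, 11) = 19
Ratio = 19 / 19 = 1.0

1.0


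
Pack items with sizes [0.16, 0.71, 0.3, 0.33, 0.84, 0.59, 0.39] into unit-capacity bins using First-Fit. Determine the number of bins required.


Place items sequentially using First-Fit:
  Item 0.16 -> new Bin 1
  Item 0.71 -> Bin 1 (now 0.87)
  Item 0.3 -> new Bin 2
  Item 0.33 -> Bin 2 (now 0.63)
  Item 0.84 -> new Bin 3
  Item 0.59 -> new Bin 4
  Item 0.39 -> Bin 4 (now 0.98)
Total bins used = 4

4


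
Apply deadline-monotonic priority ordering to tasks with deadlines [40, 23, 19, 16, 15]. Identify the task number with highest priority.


Sort tasks by relative deadline (ascending):
  Task 5: deadline = 15
  Task 4: deadline = 16
  Task 3: deadline = 19
  Task 2: deadline = 23
  Task 1: deadline = 40
Priority order (highest first): [5, 4, 3, 2, 1]
Highest priority task = 5

5


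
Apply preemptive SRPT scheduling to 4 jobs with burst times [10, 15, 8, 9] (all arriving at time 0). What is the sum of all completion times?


Since all jobs arrive at t=0, SRPT equals SPT ordering.
SPT order: [8, 9, 10, 15]
Completion times:
  Job 1: p=8, C=8
  Job 2: p=9, C=17
  Job 3: p=10, C=27
  Job 4: p=15, C=42
Total completion time = 8 + 17 + 27 + 42 = 94

94


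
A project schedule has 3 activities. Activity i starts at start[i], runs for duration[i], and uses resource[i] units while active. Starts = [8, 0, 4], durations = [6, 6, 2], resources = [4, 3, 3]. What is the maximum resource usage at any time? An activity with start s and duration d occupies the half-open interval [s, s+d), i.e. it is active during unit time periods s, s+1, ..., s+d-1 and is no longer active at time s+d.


Each activity i is active on [start_i, start_i + duration_i).
Compute total resource usage per time slot:
  t=0: active resources = [3], total = 3
  t=1: active resources = [3], total = 3
  t=2: active resources = [3], total = 3
  t=3: active resources = [3], total = 3
  t=4: active resources = [3, 3], total = 6
  t=5: active resources = [3, 3], total = 6
  t=6: active resources = [], total = 0
  t=7: active resources = [], total = 0
  t=8: active resources = [4], total = 4
  t=9: active resources = [4], total = 4
  t=10: active resources = [4], total = 4
  t=11: active resources = [4], total = 4
  t=12: active resources = [4], total = 4
  t=13: active resources = [4], total = 4
Peak resource demand = 6

6


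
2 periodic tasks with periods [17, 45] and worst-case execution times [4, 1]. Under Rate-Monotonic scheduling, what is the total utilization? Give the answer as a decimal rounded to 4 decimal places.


Compute individual utilizations (exact fractions):
  Task 1: C/T = 4/17 (approx. 0.2353)
  Task 2: C/T = 1/45 (approx. 0.0222)
Total utilization U = 4/17 + 1/45 = 197/765
Rounded to 4 decimal places: U = 0.2575
RM (Liu & Layland) bound for 2 tasks = 0.828427; compare with U = 197/765 (approx. 0.257516)
U <= bound, so schedulable by RM sufficient condition.

0.2575


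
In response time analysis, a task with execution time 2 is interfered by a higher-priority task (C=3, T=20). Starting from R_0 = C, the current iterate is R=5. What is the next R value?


R_next = C + ceil(R_prev / T_hp) * C_hp
ceil(5 / 20) = ceil(0.25) = 1
Interference = 1 * 3 = 3
R_next = 2 + 3 = 5
R_next = R_prev, so the iteration has converged (response time = 5).

5


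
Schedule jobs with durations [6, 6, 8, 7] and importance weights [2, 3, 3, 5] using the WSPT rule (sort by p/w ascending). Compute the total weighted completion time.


Compute p/w ratios and sort ascending (WSPT): [(7, 5), (6, 3), (8, 3), (6, 2)]
Compute weighted completion times:
  Job (p=7,w=5): C=7, w*C=5*7=35
  Job (p=6,w=3): C=13, w*C=3*13=39
  Job (p=8,w=3): C=21, w*C=3*21=63
  Job (p=6,w=2): C=27, w*C=2*27=54
Total weighted completion time = 191

191


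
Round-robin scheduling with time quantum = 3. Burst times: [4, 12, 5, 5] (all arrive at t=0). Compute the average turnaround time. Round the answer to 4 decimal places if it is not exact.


Time quantum = 3
Execution trace:
  J1 runs 3 units, time = 3
  J2 runs 3 units, time = 6
  J3 runs 3 units, time = 9
  J4 runs 3 units, time = 12
  J1 runs 1 units, time = 13
  J2 runs 3 units, time = 16
  J3 runs 2 units, time = 18
  J4 runs 2 units, time = 20
  J2 runs 3 units, time = 23
  J2 runs 3 units, time = 26
Finish times: [13, 26, 18, 20]
Average turnaround = 77/4 = 19.25

19.25


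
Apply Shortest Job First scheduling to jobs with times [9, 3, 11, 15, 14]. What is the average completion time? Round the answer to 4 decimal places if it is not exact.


SJF order (ascending): [3, 9, 11, 14, 15]
Completion times:
  Job 1: burst=3, C=3
  Job 2: burst=9, C=12
  Job 3: burst=11, C=23
  Job 4: burst=14, C=37
  Job 5: burst=15, C=52
Average completion = 127/5 = 25.4

25.4


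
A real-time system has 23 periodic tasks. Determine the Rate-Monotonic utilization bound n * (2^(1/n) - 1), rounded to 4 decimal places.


Compute 2^(1/23) = 1.0305955448
Subtract 1: 1.0305955448 - 1 = 0.0305955448
Multiply by n: 23 * 0.0305955448 = 0.7036975304
Round to 4 dp: 0.7037

0.7037


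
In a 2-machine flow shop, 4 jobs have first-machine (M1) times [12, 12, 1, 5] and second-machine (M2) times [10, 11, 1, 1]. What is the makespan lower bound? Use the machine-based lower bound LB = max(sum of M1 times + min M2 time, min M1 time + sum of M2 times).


LB1 = sum(M1 times) + min(M2 times) = 30 + 1 = 31
LB2 = min(M1 times) + sum(M2 times) = 1 + 23 = 24
Lower bound = max(LB1, LB2) = max(31, 24) = 31

31


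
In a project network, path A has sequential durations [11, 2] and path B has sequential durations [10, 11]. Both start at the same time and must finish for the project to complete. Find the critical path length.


Path A total = 11 + 2 = 13
Path B total = 10 + 11 = 21
Critical path = longest path = max(13, 21) = 21

21


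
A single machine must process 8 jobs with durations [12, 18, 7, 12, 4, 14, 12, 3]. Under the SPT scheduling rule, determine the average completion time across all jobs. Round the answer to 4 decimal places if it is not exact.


Sort jobs by processing time (SPT order): [3, 4, 7, 12, 12, 12, 14, 18]
Compute completion times sequentially:
  Job 1: processing = 3, completes at 3
  Job 2: processing = 4, completes at 7
  Job 3: processing = 7, completes at 14
  Job 4: processing = 12, completes at 26
  Job 5: processing = 12, completes at 38
  Job 6: processing = 12, completes at 50
  Job 7: processing = 14, completes at 64
  Job 8: processing = 18, completes at 82
Sum of completion times = 284
Average completion time = 284/8 = 35.5

35.5


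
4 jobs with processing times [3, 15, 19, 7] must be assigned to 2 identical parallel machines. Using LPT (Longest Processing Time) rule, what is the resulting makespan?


Sort jobs in decreasing order (LPT): [19, 15, 7, 3]
Assign each job to the least loaded machine:
  Machine 1: jobs [19, 3], load = 22
  Machine 2: jobs [15, 7], load = 22
Makespan = max load = 22

22


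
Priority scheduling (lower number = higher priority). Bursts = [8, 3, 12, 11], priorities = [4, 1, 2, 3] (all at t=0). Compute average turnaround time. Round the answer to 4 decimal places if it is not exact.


Sort by priority (ascending = highest first):
Order: [(1, 3), (2, 12), (3, 11), (4, 8)]
Completion times:
  Priority 1, burst=3, C=3
  Priority 2, burst=12, C=15
  Priority 3, burst=11, C=26
  Priority 4, burst=8, C=34
Average turnaround = 78/4 = 19.5

19.5


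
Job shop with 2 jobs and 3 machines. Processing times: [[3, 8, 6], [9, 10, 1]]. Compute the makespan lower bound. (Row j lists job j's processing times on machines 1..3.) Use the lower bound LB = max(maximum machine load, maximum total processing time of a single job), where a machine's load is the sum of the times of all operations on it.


Machine loads:
  Machine 1: 3 + 9 = 12
  Machine 2: 8 + 10 = 18
  Machine 3: 6 + 1 = 7
Max machine load = 18
Job totals:
  Job 1: 17
  Job 2: 20
Max job total = 20
Lower bound = max(18, 20) = 20

20


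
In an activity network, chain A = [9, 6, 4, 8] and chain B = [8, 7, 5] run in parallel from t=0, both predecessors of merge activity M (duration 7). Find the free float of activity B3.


ES(B3) = sum of predecessors on chain B = 15
EF(B3) = ES + duration = 15 + 5 = 20
Successor of B3 is M. ES(M) = max(sum(A), sum(B)) = max(27, 20) = 27
Free float = ES(successor) - EF(current) = 27 - 20 = 7

7


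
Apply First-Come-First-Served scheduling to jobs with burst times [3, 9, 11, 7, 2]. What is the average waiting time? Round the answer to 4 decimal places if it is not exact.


FCFS order (as given): [3, 9, 11, 7, 2]
Waiting times:
  Job 1: wait = 0
  Job 2: wait = 3
  Job 3: wait = 12
  Job 4: wait = 23
  Job 5: wait = 30
Sum of waiting times = 68
Average waiting time = 68/5 = 13.6

13.6


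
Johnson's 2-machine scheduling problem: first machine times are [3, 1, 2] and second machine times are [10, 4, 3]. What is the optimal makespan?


Apply Johnson's rule:
  Group 1 (a <= b): [(2, 1, 4), (3, 2, 3), (1, 3, 10)]
  Group 2 (a > b): []
Optimal job order: [2, 3, 1]
Schedule:
  Job 2: M1 done at 1, M2 done at 5
  Job 3: M1 done at 3, M2 done at 8
  Job 1: M1 done at 6, M2 done at 18
Makespan = 18

18


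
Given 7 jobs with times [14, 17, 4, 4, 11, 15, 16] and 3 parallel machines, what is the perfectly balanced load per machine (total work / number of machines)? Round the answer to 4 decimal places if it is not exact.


Total processing time = 14 + 17 + 4 + 4 + 11 + 15 + 16 = 81
Number of machines = 3
Ideal balanced load = 81 / 3 = 27.0

27.0


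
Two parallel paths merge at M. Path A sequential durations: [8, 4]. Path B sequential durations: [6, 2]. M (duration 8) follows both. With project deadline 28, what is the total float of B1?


Forward pass: ES(B1) = sum of predecessors on chain B = 0
EF = ES + duration = 0 + 6 = 6
Backward pass: LF(M) = deadline = 28; LS(M) = 28 - 8 = 20
LF(B1) = LS(M) - sum(successors on chain B) = 20 - 2 = 18
LS = LF - duration = 18 - 6 = 12
Total float = LS - ES = 12 - 0 = 12

12


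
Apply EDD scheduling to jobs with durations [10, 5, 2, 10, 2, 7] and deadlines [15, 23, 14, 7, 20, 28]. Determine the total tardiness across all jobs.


Sort by due date (EDD order): [(10, 7), (2, 14), (10, 15), (2, 20), (5, 23), (7, 28)]
Compute completion times and tardiness:
  Job 1: p=10, d=7, C=10, tardiness=max(0,10-7)=3
  Job 2: p=2, d=14, C=12, tardiness=max(0,12-14)=0
  Job 3: p=10, d=15, C=22, tardiness=max(0,22-15)=7
  Job 4: p=2, d=20, C=24, tardiness=max(0,24-20)=4
  Job 5: p=5, d=23, C=29, tardiness=max(0,29-23)=6
  Job 6: p=7, d=28, C=36, tardiness=max(0,36-28)=8
Total tardiness = 28

28


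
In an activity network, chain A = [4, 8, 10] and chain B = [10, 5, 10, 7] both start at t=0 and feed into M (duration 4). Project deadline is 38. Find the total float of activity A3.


Forward pass: ES(A3) = sum of predecessors on chain A = 12
EF = ES + duration = 12 + 10 = 22
Backward pass: LF(M) = deadline = 38; LS(M) = 38 - 4 = 34
LF(A3) = LS(M) - sum(successors on chain A) = 34 - 0 = 34
LS = LF - duration = 34 - 10 = 24
Total float = LS - ES = 24 - 12 = 12

12


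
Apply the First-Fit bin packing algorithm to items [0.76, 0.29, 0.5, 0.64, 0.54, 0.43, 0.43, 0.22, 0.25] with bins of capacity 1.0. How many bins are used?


Place items sequentially using First-Fit:
  Item 0.76 -> new Bin 1
  Item 0.29 -> new Bin 2
  Item 0.5 -> Bin 2 (now 0.79)
  Item 0.64 -> new Bin 3
  Item 0.54 -> new Bin 4
  Item 0.43 -> Bin 4 (now 0.97)
  Item 0.43 -> new Bin 5
  Item 0.22 -> Bin 1 (now 0.98)
  Item 0.25 -> Bin 3 (now 0.89)
Total bins used = 5

5


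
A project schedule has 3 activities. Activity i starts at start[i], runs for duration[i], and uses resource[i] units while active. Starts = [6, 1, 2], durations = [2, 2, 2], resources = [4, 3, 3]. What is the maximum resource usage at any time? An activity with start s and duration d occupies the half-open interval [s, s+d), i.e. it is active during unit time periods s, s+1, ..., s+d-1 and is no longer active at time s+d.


Each activity i is active on [start_i, start_i + duration_i).
Compute total resource usage per time slot:
  t=0: active resources = [], total = 0
  t=1: active resources = [3], total = 3
  t=2: active resources = [3, 3], total = 6
  t=3: active resources = [3], total = 3
  t=4: active resources = [], total = 0
  t=5: active resources = [], total = 0
  t=6: active resources = [4], total = 4
  t=7: active resources = [4], total = 4
Peak resource demand = 6

6


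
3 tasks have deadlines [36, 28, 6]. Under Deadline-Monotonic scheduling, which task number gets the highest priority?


Sort tasks by relative deadline (ascending):
  Task 3: deadline = 6
  Task 2: deadline = 28
  Task 1: deadline = 36
Priority order (highest first): [3, 2, 1]
Highest priority task = 3

3


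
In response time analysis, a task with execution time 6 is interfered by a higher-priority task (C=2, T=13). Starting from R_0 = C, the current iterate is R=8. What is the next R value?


R_next = C + ceil(R_prev / T_hp) * C_hp
ceil(8 / 13) = ceil(0.6154) = 1
Interference = 1 * 2 = 2
R_next = 6 + 2 = 8
R_next = R_prev, so the iteration has converged (response time = 8).

8


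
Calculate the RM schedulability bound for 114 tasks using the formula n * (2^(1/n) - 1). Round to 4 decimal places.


Compute 2^(1/114) = 1.0060987606
Subtract 1: 1.0060987606 - 1 = 0.0060987606
Multiply by n: 114 * 0.0060987606 = 0.6952587084
Round to 4 dp: 0.6953

0.6953


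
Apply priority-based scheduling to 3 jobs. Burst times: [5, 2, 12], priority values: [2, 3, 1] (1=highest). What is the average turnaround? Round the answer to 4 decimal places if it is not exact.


Sort by priority (ascending = highest first):
Order: [(1, 12), (2, 5), (3, 2)]
Completion times:
  Priority 1, burst=12, C=12
  Priority 2, burst=5, C=17
  Priority 3, burst=2, C=19
Average turnaround = 48/3 = 16.0

16.0


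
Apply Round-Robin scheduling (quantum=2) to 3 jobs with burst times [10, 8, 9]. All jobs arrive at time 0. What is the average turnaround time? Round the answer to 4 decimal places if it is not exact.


Time quantum = 2
Execution trace:
  J1 runs 2 units, time = 2
  J2 runs 2 units, time = 4
  J3 runs 2 units, time = 6
  J1 runs 2 units, time = 8
  J2 runs 2 units, time = 10
  J3 runs 2 units, time = 12
  J1 runs 2 units, time = 14
  J2 runs 2 units, time = 16
  J3 runs 2 units, time = 18
  J1 runs 2 units, time = 20
  J2 runs 2 units, time = 22
  J3 runs 2 units, time = 24
  J1 runs 2 units, time = 26
  J3 runs 1 units, time = 27
Finish times: [26, 22, 27]
Average turnaround = 75/3 = 25.0

25.0


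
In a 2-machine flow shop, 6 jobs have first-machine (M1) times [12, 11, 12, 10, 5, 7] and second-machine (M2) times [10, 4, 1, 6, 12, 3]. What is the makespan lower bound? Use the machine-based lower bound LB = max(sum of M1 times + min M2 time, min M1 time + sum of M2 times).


LB1 = sum(M1 times) + min(M2 times) = 57 + 1 = 58
LB2 = min(M1 times) + sum(M2 times) = 5 + 36 = 41
Lower bound = max(LB1, LB2) = max(58, 41) = 58

58


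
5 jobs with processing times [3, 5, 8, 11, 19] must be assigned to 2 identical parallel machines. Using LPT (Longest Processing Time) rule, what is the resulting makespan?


Sort jobs in decreasing order (LPT): [19, 11, 8, 5, 3]
Assign each job to the least loaded machine:
  Machine 1: jobs [19, 5], load = 24
  Machine 2: jobs [11, 8, 3], load = 22
Makespan = max load = 24

24


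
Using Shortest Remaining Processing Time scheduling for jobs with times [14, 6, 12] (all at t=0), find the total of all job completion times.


Since all jobs arrive at t=0, SRPT equals SPT ordering.
SPT order: [6, 12, 14]
Completion times:
  Job 1: p=6, C=6
  Job 2: p=12, C=18
  Job 3: p=14, C=32
Total completion time = 6 + 18 + 32 = 56

56


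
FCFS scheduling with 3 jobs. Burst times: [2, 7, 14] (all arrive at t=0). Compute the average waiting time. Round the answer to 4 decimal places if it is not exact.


FCFS order (as given): [2, 7, 14]
Waiting times:
  Job 1: wait = 0
  Job 2: wait = 2
  Job 3: wait = 9
Sum of waiting times = 11
Average waiting time = 11/3 = 3.6667

3.6667


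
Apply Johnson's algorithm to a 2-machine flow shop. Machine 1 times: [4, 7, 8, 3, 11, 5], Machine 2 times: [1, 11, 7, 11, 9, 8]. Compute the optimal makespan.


Apply Johnson's rule:
  Group 1 (a <= b): [(4, 3, 11), (6, 5, 8), (2, 7, 11)]
  Group 2 (a > b): [(5, 11, 9), (3, 8, 7), (1, 4, 1)]
Optimal job order: [4, 6, 2, 5, 3, 1]
Schedule:
  Job 4: M1 done at 3, M2 done at 14
  Job 6: M1 done at 8, M2 done at 22
  Job 2: M1 done at 15, M2 done at 33
  Job 5: M1 done at 26, M2 done at 42
  Job 3: M1 done at 34, M2 done at 49
  Job 1: M1 done at 38, M2 done at 50
Makespan = 50

50


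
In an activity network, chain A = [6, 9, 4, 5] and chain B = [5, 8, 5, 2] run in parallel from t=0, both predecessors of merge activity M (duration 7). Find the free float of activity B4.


ES(B4) = sum of predecessors on chain B = 18
EF(B4) = ES + duration = 18 + 2 = 20
Successor of B4 is M. ES(M) = max(sum(A), sum(B)) = max(24, 20) = 24
Free float = ES(successor) - EF(current) = 24 - 20 = 4

4


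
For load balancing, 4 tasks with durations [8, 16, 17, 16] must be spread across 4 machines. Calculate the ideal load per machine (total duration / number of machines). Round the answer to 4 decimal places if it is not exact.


Total processing time = 8 + 16 + 17 + 16 = 57
Number of machines = 4
Ideal balanced load = 57 / 4 = 14.25

14.25


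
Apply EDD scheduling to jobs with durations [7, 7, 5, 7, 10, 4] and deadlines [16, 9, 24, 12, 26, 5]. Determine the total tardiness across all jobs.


Sort by due date (EDD order): [(4, 5), (7, 9), (7, 12), (7, 16), (5, 24), (10, 26)]
Compute completion times and tardiness:
  Job 1: p=4, d=5, C=4, tardiness=max(0,4-5)=0
  Job 2: p=7, d=9, C=11, tardiness=max(0,11-9)=2
  Job 3: p=7, d=12, C=18, tardiness=max(0,18-12)=6
  Job 4: p=7, d=16, C=25, tardiness=max(0,25-16)=9
  Job 5: p=5, d=24, C=30, tardiness=max(0,30-24)=6
  Job 6: p=10, d=26, C=40, tardiness=max(0,40-26)=14
Total tardiness = 37

37


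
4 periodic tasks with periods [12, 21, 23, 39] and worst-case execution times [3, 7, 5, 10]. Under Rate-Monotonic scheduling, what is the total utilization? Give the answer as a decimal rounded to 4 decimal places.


Compute individual utilizations (exact fractions):
  Task 1: C/T = 3/12 = 1/4 (approx. 0.25)
  Task 2: C/T = 7/21 = 1/3 (approx. 0.3333)
  Task 3: C/T = 5/23 (approx. 0.2174)
  Task 4: C/T = 10/39 (approx. 0.2564)
Total utilization U = 1/4 + 1/3 + 5/23 + 10/39 = 3793/3588
Rounded to 4 decimal places: U = 1.0571
RM (Liu & Layland) bound for 4 tasks = 0.756828; compare with U = 3793/3588 (approx. 1.057135)
U > 1, so the task set is not schedulable (processor overloaded).

1.0571


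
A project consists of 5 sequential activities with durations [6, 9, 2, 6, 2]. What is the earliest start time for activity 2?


Activity 2 starts after activities 1 through 1 complete.
Predecessor durations: [6]
ES = 6 = 6

6


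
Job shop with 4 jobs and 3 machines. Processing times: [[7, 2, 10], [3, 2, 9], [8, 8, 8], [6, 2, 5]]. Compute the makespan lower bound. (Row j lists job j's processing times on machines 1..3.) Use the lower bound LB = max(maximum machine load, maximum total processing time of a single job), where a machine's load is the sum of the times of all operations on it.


Machine loads:
  Machine 1: 7 + 3 + 8 + 6 = 24
  Machine 2: 2 + 2 + 8 + 2 = 14
  Machine 3: 10 + 9 + 8 + 5 = 32
Max machine load = 32
Job totals:
  Job 1: 19
  Job 2: 14
  Job 3: 24
  Job 4: 13
Max job total = 24
Lower bound = max(32, 24) = 32

32


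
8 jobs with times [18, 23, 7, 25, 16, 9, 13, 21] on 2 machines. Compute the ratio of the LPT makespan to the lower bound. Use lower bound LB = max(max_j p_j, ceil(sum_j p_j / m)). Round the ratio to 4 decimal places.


LPT order: [25, 23, 21, 18, 16, 13, 9, 7]
Machine loads after assignment: [66, 66]
LPT makespan = 66
Lower bound = max(max_job, ceil(total/2)) = max(25, 66) = 66
Ratio = 66 / 66 = 1.0

1.0


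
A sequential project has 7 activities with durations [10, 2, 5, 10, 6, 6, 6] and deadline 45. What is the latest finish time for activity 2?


LF(activity 2) = deadline - sum of successor durations
Successors: activities 3 through 7 with durations [5, 10, 6, 6, 6]
Sum of successor durations = 33
LF = 45 - 33 = 12

12


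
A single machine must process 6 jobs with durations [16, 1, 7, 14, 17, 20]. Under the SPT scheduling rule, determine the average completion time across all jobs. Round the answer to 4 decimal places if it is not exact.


Sort jobs by processing time (SPT order): [1, 7, 14, 16, 17, 20]
Compute completion times sequentially:
  Job 1: processing = 1, completes at 1
  Job 2: processing = 7, completes at 8
  Job 3: processing = 14, completes at 22
  Job 4: processing = 16, completes at 38
  Job 5: processing = 17, completes at 55
  Job 6: processing = 20, completes at 75
Sum of completion times = 199
Average completion time = 199/6 = 33.1667

33.1667


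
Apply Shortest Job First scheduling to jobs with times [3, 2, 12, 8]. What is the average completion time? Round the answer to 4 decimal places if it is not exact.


SJF order (ascending): [2, 3, 8, 12]
Completion times:
  Job 1: burst=2, C=2
  Job 2: burst=3, C=5
  Job 3: burst=8, C=13
  Job 4: burst=12, C=25
Average completion = 45/4 = 11.25

11.25


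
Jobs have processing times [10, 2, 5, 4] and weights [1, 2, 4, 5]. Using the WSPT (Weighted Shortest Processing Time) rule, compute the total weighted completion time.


Compute p/w ratios and sort ascending (WSPT): [(4, 5), (2, 2), (5, 4), (10, 1)]
Compute weighted completion times:
  Job (p=4,w=5): C=4, w*C=5*4=20
  Job (p=2,w=2): C=6, w*C=2*6=12
  Job (p=5,w=4): C=11, w*C=4*11=44
  Job (p=10,w=1): C=21, w*C=1*21=21
Total weighted completion time = 97

97


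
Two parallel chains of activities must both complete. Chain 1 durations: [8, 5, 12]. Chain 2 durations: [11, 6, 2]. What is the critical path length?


Path A total = 8 + 5 + 12 = 25
Path B total = 11 + 6 + 2 = 19
Critical path = longest path = max(25, 19) = 25

25


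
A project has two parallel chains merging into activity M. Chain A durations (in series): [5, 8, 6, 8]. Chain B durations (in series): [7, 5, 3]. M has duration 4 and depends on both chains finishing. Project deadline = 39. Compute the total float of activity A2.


Forward pass: ES(A2) = sum of predecessors on chain A = 5
EF = ES + duration = 5 + 8 = 13
Backward pass: LF(M) = deadline = 39; LS(M) = 39 - 4 = 35
LF(A2) = LS(M) - sum(successors on chain A) = 35 - 14 = 21
LS = LF - duration = 21 - 8 = 13
Total float = LS - ES = 13 - 5 = 8

8


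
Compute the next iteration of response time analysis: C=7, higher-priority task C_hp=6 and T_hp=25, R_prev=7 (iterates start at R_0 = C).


R_next = C + ceil(R_prev / T_hp) * C_hp
ceil(7 / 25) = ceil(0.28) = 1
Interference = 1 * 6 = 6
R_next = 7 + 6 = 13

13


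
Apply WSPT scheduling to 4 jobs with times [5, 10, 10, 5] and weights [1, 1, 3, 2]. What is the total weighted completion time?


Compute p/w ratios and sort ascending (WSPT): [(5, 2), (10, 3), (5, 1), (10, 1)]
Compute weighted completion times:
  Job (p=5,w=2): C=5, w*C=2*5=10
  Job (p=10,w=3): C=15, w*C=3*15=45
  Job (p=5,w=1): C=20, w*C=1*20=20
  Job (p=10,w=1): C=30, w*C=1*30=30
Total weighted completion time = 105

105


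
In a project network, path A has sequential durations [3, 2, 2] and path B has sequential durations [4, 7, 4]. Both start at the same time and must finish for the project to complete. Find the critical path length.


Path A total = 3 + 2 + 2 = 7
Path B total = 4 + 7 + 4 = 15
Critical path = longest path = max(7, 15) = 15

15


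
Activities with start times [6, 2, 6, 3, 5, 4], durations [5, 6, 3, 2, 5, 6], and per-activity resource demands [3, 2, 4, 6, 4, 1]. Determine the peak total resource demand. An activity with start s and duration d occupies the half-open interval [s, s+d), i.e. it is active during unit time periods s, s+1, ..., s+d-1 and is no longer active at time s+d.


Each activity i is active on [start_i, start_i + duration_i).
Compute total resource usage per time slot:
  t=0: active resources = [], total = 0
  t=1: active resources = [], total = 0
  t=2: active resources = [2], total = 2
  t=3: active resources = [2, 6], total = 8
  t=4: active resources = [2, 6, 1], total = 9
  t=5: active resources = [2, 4, 1], total = 7
  t=6: active resources = [3, 2, 4, 4, 1], total = 14
  t=7: active resources = [3, 2, 4, 4, 1], total = 14
  t=8: active resources = [3, 4, 4, 1], total = 12
  t=9: active resources = [3, 4, 1], total = 8
  t=10: active resources = [3], total = 3
Peak resource demand = 14

14


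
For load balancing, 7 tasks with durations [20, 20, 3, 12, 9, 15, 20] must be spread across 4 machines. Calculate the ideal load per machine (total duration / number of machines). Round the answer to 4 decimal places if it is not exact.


Total processing time = 20 + 20 + 3 + 12 + 9 + 15 + 20 = 99
Number of machines = 4
Ideal balanced load = 99 / 4 = 24.75

24.75


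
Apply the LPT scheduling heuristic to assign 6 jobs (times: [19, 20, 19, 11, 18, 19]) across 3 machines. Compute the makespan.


Sort jobs in decreasing order (LPT): [20, 19, 19, 19, 18, 11]
Assign each job to the least loaded machine:
  Machine 1: jobs [20, 11], load = 31
  Machine 2: jobs [19, 19], load = 38
  Machine 3: jobs [19, 18], load = 37
Makespan = max load = 38

38


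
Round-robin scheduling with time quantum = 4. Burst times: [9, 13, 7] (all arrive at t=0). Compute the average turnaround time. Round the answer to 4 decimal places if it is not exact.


Time quantum = 4
Execution trace:
  J1 runs 4 units, time = 4
  J2 runs 4 units, time = 8
  J3 runs 4 units, time = 12
  J1 runs 4 units, time = 16
  J2 runs 4 units, time = 20
  J3 runs 3 units, time = 23
  J1 runs 1 units, time = 24
  J2 runs 4 units, time = 28
  J2 runs 1 units, time = 29
Finish times: [24, 29, 23]
Average turnaround = 76/3 = 25.3333

25.3333


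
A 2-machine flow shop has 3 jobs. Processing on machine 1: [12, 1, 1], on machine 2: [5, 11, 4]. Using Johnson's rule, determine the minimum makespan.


Apply Johnson's rule:
  Group 1 (a <= b): [(2, 1, 11), (3, 1, 4)]
  Group 2 (a > b): [(1, 12, 5)]
Optimal job order: [2, 3, 1]
Schedule:
  Job 2: M1 done at 1, M2 done at 12
  Job 3: M1 done at 2, M2 done at 16
  Job 1: M1 done at 14, M2 done at 21
Makespan = 21

21


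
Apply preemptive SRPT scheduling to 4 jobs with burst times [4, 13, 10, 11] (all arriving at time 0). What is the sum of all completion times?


Since all jobs arrive at t=0, SRPT equals SPT ordering.
SPT order: [4, 10, 11, 13]
Completion times:
  Job 1: p=4, C=4
  Job 2: p=10, C=14
  Job 3: p=11, C=25
  Job 4: p=13, C=38
Total completion time = 4 + 14 + 25 + 38 = 81

81


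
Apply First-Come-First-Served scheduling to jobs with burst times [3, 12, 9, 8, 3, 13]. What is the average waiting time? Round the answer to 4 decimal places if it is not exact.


FCFS order (as given): [3, 12, 9, 8, 3, 13]
Waiting times:
  Job 1: wait = 0
  Job 2: wait = 3
  Job 3: wait = 15
  Job 4: wait = 24
  Job 5: wait = 32
  Job 6: wait = 35
Sum of waiting times = 109
Average waiting time = 109/6 = 18.1667

18.1667


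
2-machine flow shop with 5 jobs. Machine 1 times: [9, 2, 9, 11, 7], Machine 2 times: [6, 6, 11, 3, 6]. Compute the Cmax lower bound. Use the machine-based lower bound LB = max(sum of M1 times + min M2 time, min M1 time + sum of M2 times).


LB1 = sum(M1 times) + min(M2 times) = 38 + 3 = 41
LB2 = min(M1 times) + sum(M2 times) = 2 + 32 = 34
Lower bound = max(LB1, LB2) = max(41, 34) = 41

41


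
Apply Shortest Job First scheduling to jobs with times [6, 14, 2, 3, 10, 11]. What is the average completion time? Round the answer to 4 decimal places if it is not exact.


SJF order (ascending): [2, 3, 6, 10, 11, 14]
Completion times:
  Job 1: burst=2, C=2
  Job 2: burst=3, C=5
  Job 3: burst=6, C=11
  Job 4: burst=10, C=21
  Job 5: burst=11, C=32
  Job 6: burst=14, C=46
Average completion = 117/6 = 19.5

19.5


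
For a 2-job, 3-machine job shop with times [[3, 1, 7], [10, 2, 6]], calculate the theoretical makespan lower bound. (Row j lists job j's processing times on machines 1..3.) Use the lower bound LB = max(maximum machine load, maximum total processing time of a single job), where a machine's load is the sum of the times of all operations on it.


Machine loads:
  Machine 1: 3 + 10 = 13
  Machine 2: 1 + 2 = 3
  Machine 3: 7 + 6 = 13
Max machine load = 13
Job totals:
  Job 1: 11
  Job 2: 18
Max job total = 18
Lower bound = max(13, 18) = 18

18


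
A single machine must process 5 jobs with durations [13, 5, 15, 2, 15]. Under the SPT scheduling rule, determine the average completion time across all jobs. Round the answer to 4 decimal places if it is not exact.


Sort jobs by processing time (SPT order): [2, 5, 13, 15, 15]
Compute completion times sequentially:
  Job 1: processing = 2, completes at 2
  Job 2: processing = 5, completes at 7
  Job 3: processing = 13, completes at 20
  Job 4: processing = 15, completes at 35
  Job 5: processing = 15, completes at 50
Sum of completion times = 114
Average completion time = 114/5 = 22.8

22.8


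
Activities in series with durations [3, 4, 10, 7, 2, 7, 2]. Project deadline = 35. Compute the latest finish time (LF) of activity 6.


LF(activity 6) = deadline - sum of successor durations
Successors: activities 7 through 7 with durations [2]
Sum of successor durations = 2
LF = 35 - 2 = 33

33
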